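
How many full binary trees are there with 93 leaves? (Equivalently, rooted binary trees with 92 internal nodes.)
C_92 = 15487357822491889407128326963778343232013931127835600

These full binary trees are counted by the Catalan number C_n = (1/(n + 1)) · C(2n, n). For n = 92: C_92 = (1/93) · C(184, 92) = 1440324277491745714862934407631385920577295594888710800/93 = 15487357822491889407128326963778343232013931127835600.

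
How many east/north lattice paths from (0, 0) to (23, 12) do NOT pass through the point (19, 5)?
Number of paths = 820425480

Total paths from (0, 0) to (23, 12): C(35, 23) = 834451800. Paths through (19, 5): (paths (0, 0) → (19, 5)) × (paths (19, 5) → (23, 12)) = C(24, 19) · C(11, 4) = 42504 · 330 = 14026320. Avoidance count = 834451800 − 14026320 = 820425480.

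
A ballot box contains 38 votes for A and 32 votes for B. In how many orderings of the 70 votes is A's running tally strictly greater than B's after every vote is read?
Strict-lead orderings = 7460467265901832182

Total orderings of the 70 votes with 38 for A: C(70, 38) = 87038784768854708790. By the Bertrand ballot formula (Cycle Lemma / reflection principle), the number of orderings in which A is strictly ahead of B throughout is (p − q)/(p + q) · C(p + q, p) = (38 − 32)/(38 + 32) · 87038784768854708790 = 7460467265901832182.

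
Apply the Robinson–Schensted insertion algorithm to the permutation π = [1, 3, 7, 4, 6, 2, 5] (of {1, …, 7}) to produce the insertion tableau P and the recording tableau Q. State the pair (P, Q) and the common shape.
P = [1, 2, 4, 5] / [3, 6] / [7];  Q = [1, 2, 3, 5] / [4, 7] / [6];  common shape = (4, 2, 1)

Row-insert the values π_1, π_2, … into P one at a time, bumping the leftmost entry strictly greater than the inserted value down to the next row. The recording tableau Q records, in position (i, j), the step at which that cell was added to P.
  Insert 1 (step 1): P = [1];  Q = [1]
  Insert 3 (step 2): P = [1, 3];  Q = [1, 2]
  Insert 7 (step 3): P = [1, 3, 7];  Q = [1, 2, 3]
  Insert 4 (step 4): P = [1, 3, 4] / [7];  Q = [1, 2, 3] / [4]
  Insert 6 (step 5): P = [1, 3, 4, 6] / [7];  Q = [1, 2, 3, 5] / [4]
  Insert 2 (step 6): P = [1, 2, 4, 6] / [3] / [7];  Q = [1, 2, 3, 5] / [4] / [6]
  Insert 5 (step 7): P = [1, 2, 4, 5] / [3, 6] / [7];  Q = [1, 2, 3, 5] / [4, 7] / [6]
Final shape: (4, 2, 1).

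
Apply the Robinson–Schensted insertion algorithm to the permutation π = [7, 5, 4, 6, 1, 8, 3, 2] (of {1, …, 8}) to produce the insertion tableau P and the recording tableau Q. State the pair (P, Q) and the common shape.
P = [1, 2, 8] / [3, 6] / [4] / [5] / [7];  Q = [1, 4, 6] / [2, 7] / [3] / [5] / [8];  common shape = (3, 2, 1, 1, 1)

Row-insert the values π_1, π_2, … into P one at a time, bumping the leftmost entry strictly greater than the inserted value down to the next row. The recording tableau Q records, in position (i, j), the step at which that cell was added to P.
  Insert 7 (step 1): P = [7];  Q = [1]
  Insert 5 (step 2): P = [5] / [7];  Q = [1] / [2]
  Insert 4 (step 3): P = [4] / [5] / [7];  Q = [1] / [2] / [3]
  Insert 6 (step 4): P = [4, 6] / [5] / [7];  Q = [1, 4] / [2] / [3]
  Insert 1 (step 5): P = [1, 6] / [4] / [5] / [7];  Q = [1, 4] / [2] / [3] / [5]
  Insert 8 (step 6): P = [1, 6, 8] / [4] / [5] / [7];  Q = [1, 4, 6] / [2] / [3] / [5]
  Insert 3 (step 7): P = [1, 3, 8] / [4, 6] / [5] / [7];  Q = [1, 4, 6] / [2, 7] / [3] / [5]
  Insert 2 (step 8): P = [1, 2, 8] / [3, 6] / [4] / [5] / [7];  Q = [1, 4, 6] / [2, 7] / [3] / [5] / [8]
Final shape: (3, 2, 1, 1, 1).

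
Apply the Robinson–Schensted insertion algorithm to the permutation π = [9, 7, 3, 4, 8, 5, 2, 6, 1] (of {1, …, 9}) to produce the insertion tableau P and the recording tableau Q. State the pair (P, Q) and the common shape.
P = [1, 4, 5, 6] / [2, 8] / [3] / [7] / [9];  Q = [1, 4, 5, 8] / [2, 6] / [3] / [7] / [9];  common shape = (4, 2, 1, 1, 1)

Row-insert the values π_1, π_2, … into P one at a time, bumping the leftmost entry strictly greater than the inserted value down to the next row. The recording tableau Q records, in position (i, j), the step at which that cell was added to P.
  Insert 9 (step 1): P = [9];  Q = [1]
  Insert 7 (step 2): P = [7] / [9];  Q = [1] / [2]
  Insert 3 (step 3): P = [3] / [7] / [9];  Q = [1] / [2] / [3]
  Insert 4 (step 4): P = [3, 4] / [7] / [9];  Q = [1, 4] / [2] / [3]
  Insert 8 (step 5): P = [3, 4, 8] / [7] / [9];  Q = [1, 4, 5] / [2] / [3]
  Insert 5 (step 6): P = [3, 4, 5] / [7, 8] / [9];  Q = [1, 4, 5] / [2, 6] / [3]
  Insert 2 (step 7): P = [2, 4, 5] / [3, 8] / [7] / [9];  Q = [1, 4, 5] / [2, 6] / [3] / [7]
  Insert 6 (step 8): P = [2, 4, 5, 6] / [3, 8] / [7] / [9];  Q = [1, 4, 5, 8] / [2, 6] / [3] / [7]
  Insert 1 (step 9): P = [1, 4, 5, 6] / [2, 8] / [3] / [7] / [9];  Q = [1, 4, 5, 8] / [2, 6] / [3] / [7] / [9]
Final shape: (4, 2, 1, 1, 1).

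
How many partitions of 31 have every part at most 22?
p(31, parts ≤ 22) = 6775

Use the recurrence p(n, m) = p(n, m−1) + p(n−m, m): either the largest part is < m (count p(n, m−1)) or the largest part is exactly m (remove one copy of m, count p(n−m, m)). With p(0, ·) = 1 this gives p(31, parts ≤ 22) = 6775. (By conjugating Young diagrams, this also counts partitions of 31 into at most 22 parts.)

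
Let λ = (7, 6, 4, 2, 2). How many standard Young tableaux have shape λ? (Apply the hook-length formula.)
# SYT of shape (7, 6, 4, 2, 2) = 444422160

Hook-length formula: f^λ = n! / Π hook(c), product over all cells c of the Young diagram. For λ = (7, 6, 4, 2, 2), n = 21 boxes. Hook lengths by row (left-to-right, top-to-bottom): [11, 10, 7, 6, 4, 3, 1]; [9, 8, 5, 4, 2, 1]; [6, 5, 2, 1]; [3, 2]; [2, 1]. Product of hooks = 114960384000. So f^λ = 21! / 114960384000 = 51090942171709440000 / 114960384000 = 444422160.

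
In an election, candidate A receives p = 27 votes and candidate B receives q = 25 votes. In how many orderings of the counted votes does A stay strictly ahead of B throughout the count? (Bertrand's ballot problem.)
Strict-lead orderings = 18367353072152

Total orderings of the 52 votes with 27 for A: C(52, 27) = 477551179875952. By the Bertrand ballot formula (Cycle Lemma / reflection principle), the number of orderings in which A is strictly ahead of B throughout is (p − q)/(p + q) · C(p + q, p) = (27 − 25)/(27 + 25) · 477551179875952 = 18367353072152.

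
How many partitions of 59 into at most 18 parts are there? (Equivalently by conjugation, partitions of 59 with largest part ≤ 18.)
p(59, parts ≤ 18) = 622771

Use the recurrence p(n, m) = p(n, m−1) + p(n−m, m): either the largest part is < m (count p(n, m−1)) or the largest part is exactly m (remove one copy of m, count p(n−m, m)). With p(0, ·) = 1 this gives p(59, parts ≤ 18) = 622771. (By conjugating Young diagrams, this also counts partitions of 59 into at most 18 parts.)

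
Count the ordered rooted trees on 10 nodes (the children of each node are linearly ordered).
C_9 = 4862

These ordered rooted trees are counted by the Catalan number C_n = (1/(n + 1)) · C(2n, n). For n = 9: C_9 = (1/10) · C(18, 9) = 48620/10 = 4862.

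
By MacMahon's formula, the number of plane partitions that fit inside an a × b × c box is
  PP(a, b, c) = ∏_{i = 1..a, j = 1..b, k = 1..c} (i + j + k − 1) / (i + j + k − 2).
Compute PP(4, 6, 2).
PP(4, 6, 2) = 13860

Evaluate the triple product over i = 1..4, j = 1..6, k = 1..2. The factors are (2/1) · (3/2) · (3/2) · (4/3) · (4/3) · (5/4) · (5/4) · (6/5) · … (48 factors total). The numerators and denominators telescope so the product is an integer; carrying out the multiplication exactly gives PP(4, 6, 2) = 13860.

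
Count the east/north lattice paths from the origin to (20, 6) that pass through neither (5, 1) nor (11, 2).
Number of paths = 111466

Inclusion–exclusion. Total paths: C(26, 20) = 230230. Through P₁: C(6, 5)·C(20, 15) = 93024. Through P₂: C(13, 11)·C(13, 9) = 55770. Since P₁ is strictly southwest of P₂, a monotone path through both must visit P₁ then P₂; paths through both = C(6, 5)·C(7, 6)·C(13, 9) = 30030. Avoid both = 230230 − 93024 − 55770 + 30030 = 111466.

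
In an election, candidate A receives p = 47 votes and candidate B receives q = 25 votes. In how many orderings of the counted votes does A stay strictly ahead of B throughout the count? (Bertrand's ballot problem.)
Strict-lead orderings = 4664153508425563152

Total orderings of the 72 votes with 47 for A: C(72, 47) = 15264502391210933952. By the Bertrand ballot formula (Cycle Lemma / reflection principle), the number of orderings in which A is strictly ahead of B throughout is (p − q)/(p + q) · C(p + q, p) = (47 − 25)/(47 + 25) · 15264502391210933952 = 4664153508425563152.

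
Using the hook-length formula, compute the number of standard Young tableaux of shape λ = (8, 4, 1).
# SYT of shape (8, 4, 1) = 2574

Hook-length formula: f^λ = n! / Π hook(c), product over all cells c of the Young diagram. For λ = (8, 4, 1), n = 13 boxes. Hook lengths by row (left-to-right, top-to-bottom): [10, 8, 7, 6, 4, 3, 2, 1]; [5, 3, 2, 1]; [1]. Product of hooks = 2419200. So f^λ = 13! / 2419200 = 6227020800 / 2419200 = 2574.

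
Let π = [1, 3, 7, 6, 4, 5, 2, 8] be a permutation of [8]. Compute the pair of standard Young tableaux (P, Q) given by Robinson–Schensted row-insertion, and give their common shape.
P = [1, 2, 4, 5, 8] / [3] / [6] / [7];  Q = [1, 2, 3, 6, 8] / [4] / [5] / [7];  common shape = (5, 1, 1, 1)

Row-insert the values π_1, π_2, … into P one at a time, bumping the leftmost entry strictly greater than the inserted value down to the next row. The recording tableau Q records, in position (i, j), the step at which that cell was added to P.
  Insert 1 (step 1): P = [1];  Q = [1]
  Insert 3 (step 2): P = [1, 3];  Q = [1, 2]
  Insert 7 (step 3): P = [1, 3, 7];  Q = [1, 2, 3]
  Insert 6 (step 4): P = [1, 3, 6] / [7];  Q = [1, 2, 3] / [4]
  Insert 4 (step 5): P = [1, 3, 4] / [6] / [7];  Q = [1, 2, 3] / [4] / [5]
  Insert 5 (step 6): P = [1, 3, 4, 5] / [6] / [7];  Q = [1, 2, 3, 6] / [4] / [5]
  Insert 2 (step 7): P = [1, 2, 4, 5] / [3] / [6] / [7];  Q = [1, 2, 3, 6] / [4] / [5] / [7]
  Insert 8 (step 8): P = [1, 2, 4, 5, 8] / [3] / [6] / [7];  Q = [1, 2, 3, 6, 8] / [4] / [5] / [7]
Final shape: (5, 1, 1, 1).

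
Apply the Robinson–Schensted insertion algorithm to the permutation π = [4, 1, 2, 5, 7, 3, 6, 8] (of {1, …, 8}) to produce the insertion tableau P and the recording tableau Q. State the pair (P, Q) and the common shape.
P = [1, 2, 3, 6, 8] / [4, 5, 7];  Q = [1, 3, 4, 5, 8] / [2, 6, 7];  common shape = (5, 3)

Row-insert the values π_1, π_2, … into P one at a time, bumping the leftmost entry strictly greater than the inserted value down to the next row. The recording tableau Q records, in position (i, j), the step at which that cell was added to P.
  Insert 4 (step 1): P = [4];  Q = [1]
  Insert 1 (step 2): P = [1] / [4];  Q = [1] / [2]
  Insert 2 (step 3): P = [1, 2] / [4];  Q = [1, 3] / [2]
  Insert 5 (step 4): P = [1, 2, 5] / [4];  Q = [1, 3, 4] / [2]
  Insert 7 (step 5): P = [1, 2, 5, 7] / [4];  Q = [1, 3, 4, 5] / [2]
  Insert 3 (step 6): P = [1, 2, 3, 7] / [4, 5];  Q = [1, 3, 4, 5] / [2, 6]
  Insert 6 (step 7): P = [1, 2, 3, 6] / [4, 5, 7];  Q = [1, 3, 4, 5] / [2, 6, 7]
  Insert 8 (step 8): P = [1, 2, 3, 6, 8] / [4, 5, 7];  Q = [1, 3, 4, 5, 8] / [2, 6, 7]
Final shape: (5, 3).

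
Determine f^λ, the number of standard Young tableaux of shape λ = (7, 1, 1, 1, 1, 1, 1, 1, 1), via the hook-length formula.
# SYT of shape (7, 1, 1, 1, 1, 1, 1, 1, 1) = 3003

Hook-length formula: f^λ = n! / Π hook(c), product over all cells c of the Young diagram. For λ = (7, 1, 1, 1, 1, 1, 1, 1, 1), n = 15 boxes. Hook lengths by row (left-to-right, top-to-bottom): [15, 6, 5, 4, 3, 2, 1]; [8]; [7]; [6]; [5]; [4]; [3]; [2]; [1]. Product of hooks = 435456000. So f^λ = 15! / 435456000 = 1307674368000 / 435456000 = 3003.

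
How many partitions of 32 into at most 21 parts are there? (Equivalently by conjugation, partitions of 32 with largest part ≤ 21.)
p(32, parts ≤ 21) = 8210

Use the recurrence p(n, m) = p(n, m−1) + p(n−m, m): either the largest part is < m (count p(n, m−1)) or the largest part is exactly m (remove one copy of m, count p(n−m, m)). With p(0, ·) = 1 this gives p(32, parts ≤ 21) = 8210. (By conjugating Young diagrams, this also counts partitions of 32 into at most 21 parts.)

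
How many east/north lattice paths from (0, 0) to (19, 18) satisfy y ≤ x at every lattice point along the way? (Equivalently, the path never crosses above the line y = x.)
Number of paths = 1767263190

By the reflection principle (André's argument), the number of monotone paths to (19, 18) with n ≤ m that never go above y = x is C(37, 19) − C(37, 20) = 17672631900 − 15905368710 = 1767263190.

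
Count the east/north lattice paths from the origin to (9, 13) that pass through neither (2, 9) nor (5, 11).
Number of paths = 422000

Inclusion–exclusion. Total paths: C(22, 9) = 497420. Through P₁: C(11, 2)·C(11, 7) = 18150. Through P₂: C(16, 5)·C(6, 4) = 65520. Since P₁ is strictly southwest of P₂, a monotone path through both must visit P₁ then P₂; paths through both = C(11, 2)·C(5, 3)·C(6, 4) = 8250. Avoid both = 497420 − 18150 − 65520 + 8250 = 422000.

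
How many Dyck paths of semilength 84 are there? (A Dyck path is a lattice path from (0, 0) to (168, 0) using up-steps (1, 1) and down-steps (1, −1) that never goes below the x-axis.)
C_84 = 270557451039395118028642463289168566420671280440

These Dyck paths are counted by the Catalan number C_n = (1/(n + 1)) · C(2n, n). For n = 84: C_84 = (1/85) · C(168, 84) = 22997383338348585032434609379579328145757058837400/85 = 270557451039395118028642463289168566420671280440.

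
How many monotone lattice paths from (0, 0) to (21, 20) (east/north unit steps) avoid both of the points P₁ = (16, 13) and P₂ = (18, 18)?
Number of paths = 138880785690

Inclusion–exclusion. Total paths: C(41, 21) = 269128937220. Through P₁: C(29, 16)·C(12, 5) = 53748220680. Through P₂: C(36, 18)·C(5, 3) = 90751353000. Since P₁ is strictly southwest of P₂, a monotone path through both must visit P₁ then P₂; paths through both = C(29, 16)·C(7, 2)·C(5, 3) = 14251422150. Avoid both = 269128937220 − 53748220680 − 90751353000 + 14251422150 = 138880785690.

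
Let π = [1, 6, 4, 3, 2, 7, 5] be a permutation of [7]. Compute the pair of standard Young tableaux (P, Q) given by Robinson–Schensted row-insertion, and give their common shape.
P = [1, 2, 5] / [3, 7] / [4] / [6];  Q = [1, 2, 6] / [3, 7] / [4] / [5];  common shape = (3, 2, 1, 1)

Row-insert the values π_1, π_2, … into P one at a time, bumping the leftmost entry strictly greater than the inserted value down to the next row. The recording tableau Q records, in position (i, j), the step at which that cell was added to P.
  Insert 1 (step 1): P = [1];  Q = [1]
  Insert 6 (step 2): P = [1, 6];  Q = [1, 2]
  Insert 4 (step 3): P = [1, 4] / [6];  Q = [1, 2] / [3]
  Insert 3 (step 4): P = [1, 3] / [4] / [6];  Q = [1, 2] / [3] / [4]
  Insert 2 (step 5): P = [1, 2] / [3] / [4] / [6];  Q = [1, 2] / [3] / [4] / [5]
  Insert 7 (step 6): P = [1, 2, 7] / [3] / [4] / [6];  Q = [1, 2, 6] / [3] / [4] / [5]
  Insert 5 (step 7): P = [1, 2, 5] / [3, 7] / [4] / [6];  Q = [1, 2, 6] / [3, 7] / [4] / [5]
Final shape: (3, 2, 1, 1).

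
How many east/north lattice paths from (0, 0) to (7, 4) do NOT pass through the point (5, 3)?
Number of paths = 162

Total paths from (0, 0) to (7, 4): C(11, 7) = 330. Paths through (5, 3): (paths (0, 0) → (5, 3)) × (paths (5, 3) → (7, 4)) = C(8, 5) · C(3, 2) = 56 · 3 = 168. Avoidance count = 330 − 168 = 162.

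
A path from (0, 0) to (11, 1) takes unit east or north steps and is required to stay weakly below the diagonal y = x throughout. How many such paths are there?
Number of paths = 11

By the reflection principle (André's argument), the number of monotone paths to (11, 1) with n ≤ m that never go above y = x is C(12, 11) − C(12, 12) = 12 − 1 = 11.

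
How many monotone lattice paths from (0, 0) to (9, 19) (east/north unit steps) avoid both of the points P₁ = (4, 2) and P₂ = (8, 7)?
Number of paths = 6452805

Inclusion–exclusion. Total paths: C(28, 9) = 6906900. Through P₁: C(6, 4)·C(22, 5) = 395010. Through P₂: C(15, 8)·C(13, 1) = 83655. Since P₁ is strictly southwest of P₂, a monotone path through both must visit P₁ then P₂; paths through both = C(6, 4)·C(9, 4)·C(13, 1) = 24570. Avoid both = 6906900 − 395010 − 83655 + 24570 = 6452805.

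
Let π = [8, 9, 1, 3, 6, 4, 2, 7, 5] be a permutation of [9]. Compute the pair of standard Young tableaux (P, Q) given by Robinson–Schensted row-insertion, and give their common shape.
P = [1, 2, 4, 5] / [3, 7] / [6, 9] / [8];  Q = [1, 2, 5, 8] / [3, 4] / [6, 9] / [7];  common shape = (4, 2, 2, 1)

Row-insert the values π_1, π_2, … into P one at a time, bumping the leftmost entry strictly greater than the inserted value down to the next row. The recording tableau Q records, in position (i, j), the step at which that cell was added to P.
  Insert 8 (step 1): P = [8];  Q = [1]
  Insert 9 (step 2): P = [8, 9];  Q = [1, 2]
  Insert 1 (step 3): P = [1, 9] / [8];  Q = [1, 2] / [3]
  Insert 3 (step 4): P = [1, 3] / [8, 9];  Q = [1, 2] / [3, 4]
  Insert 6 (step 5): P = [1, 3, 6] / [8, 9];  Q = [1, 2, 5] / [3, 4]
  Insert 4 (step 6): P = [1, 3, 4] / [6, 9] / [8];  Q = [1, 2, 5] / [3, 4] / [6]
  Insert 2 (step 7): P = [1, 2, 4] / [3, 9] / [6] / [8];  Q = [1, 2, 5] / [3, 4] / [6] / [7]
  Insert 7 (step 8): P = [1, 2, 4, 7] / [3, 9] / [6] / [8];  Q = [1, 2, 5, 8] / [3, 4] / [6] / [7]
  Insert 5 (step 9): P = [1, 2, 4, 5] / [3, 7] / [6, 9] / [8];  Q = [1, 2, 5, 8] / [3, 4] / [6, 9] / [7]
Final shape: (4, 2, 2, 1).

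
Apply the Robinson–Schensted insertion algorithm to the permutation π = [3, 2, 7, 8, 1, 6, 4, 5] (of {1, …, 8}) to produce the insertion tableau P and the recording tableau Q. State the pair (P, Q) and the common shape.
P = [1, 4, 5] / [2, 6, 8] / [3, 7];  Q = [1, 3, 4] / [2, 6, 8] / [5, 7];  common shape = (3, 3, 2)

Row-insert the values π_1, π_2, … into P one at a time, bumping the leftmost entry strictly greater than the inserted value down to the next row. The recording tableau Q records, in position (i, j), the step at which that cell was added to P.
  Insert 3 (step 1): P = [3];  Q = [1]
  Insert 2 (step 2): P = [2] / [3];  Q = [1] / [2]
  Insert 7 (step 3): P = [2, 7] / [3];  Q = [1, 3] / [2]
  Insert 8 (step 4): P = [2, 7, 8] / [3];  Q = [1, 3, 4] / [2]
  Insert 1 (step 5): P = [1, 7, 8] / [2] / [3];  Q = [1, 3, 4] / [2] / [5]
  Insert 6 (step 6): P = [1, 6, 8] / [2, 7] / [3];  Q = [1, 3, 4] / [2, 6] / [5]
  Insert 4 (step 7): P = [1, 4, 8] / [2, 6] / [3, 7];  Q = [1, 3, 4] / [2, 6] / [5, 7]
  Insert 5 (step 8): P = [1, 4, 5] / [2, 6, 8] / [3, 7];  Q = [1, 3, 4] / [2, 6, 8] / [5, 7]
Final shape: (3, 3, 2).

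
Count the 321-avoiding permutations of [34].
C_34 = 812944042149730764

These 321-avoiding permutations are counted by the Catalan number C_n = (1/(n + 1)) · C(2n, n). For n = 34: C_34 = (1/35) · C(68, 34) = 28453041475240576740/35 = 812944042149730764.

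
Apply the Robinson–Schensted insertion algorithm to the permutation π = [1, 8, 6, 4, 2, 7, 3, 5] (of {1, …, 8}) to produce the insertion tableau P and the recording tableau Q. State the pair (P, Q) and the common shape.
P = [1, 2, 3, 5] / [4, 7] / [6] / [8];  Q = [1, 2, 6, 8] / [3, 7] / [4] / [5];  common shape = (4, 2, 1, 1)

Row-insert the values π_1, π_2, … into P one at a time, bumping the leftmost entry strictly greater than the inserted value down to the next row. The recording tableau Q records, in position (i, j), the step at which that cell was added to P.
  Insert 1 (step 1): P = [1];  Q = [1]
  Insert 8 (step 2): P = [1, 8];  Q = [1, 2]
  Insert 6 (step 3): P = [1, 6] / [8];  Q = [1, 2] / [3]
  Insert 4 (step 4): P = [1, 4] / [6] / [8];  Q = [1, 2] / [3] / [4]
  Insert 2 (step 5): P = [1, 2] / [4] / [6] / [8];  Q = [1, 2] / [3] / [4] / [5]
  Insert 7 (step 6): P = [1, 2, 7] / [4] / [6] / [8];  Q = [1, 2, 6] / [3] / [4] / [5]
  Insert 3 (step 7): P = [1, 2, 3] / [4, 7] / [6] / [8];  Q = [1, 2, 6] / [3, 7] / [4] / [5]
  Insert 5 (step 8): P = [1, 2, 3, 5] / [4, 7] / [6] / [8];  Q = [1, 2, 6, 8] / [3, 7] / [4] / [5]
Final shape: (4, 2, 1, 1).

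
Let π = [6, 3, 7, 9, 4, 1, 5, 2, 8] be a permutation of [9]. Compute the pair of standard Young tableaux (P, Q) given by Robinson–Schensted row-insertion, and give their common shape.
P = [1, 2, 5, 8] / [3, 4, 9] / [6, 7];  Q = [1, 3, 4, 9] / [2, 5, 7] / [6, 8];  common shape = (4, 3, 2)

Row-insert the values π_1, π_2, … into P one at a time, bumping the leftmost entry strictly greater than the inserted value down to the next row. The recording tableau Q records, in position (i, j), the step at which that cell was added to P.
  Insert 6 (step 1): P = [6];  Q = [1]
  Insert 3 (step 2): P = [3] / [6];  Q = [1] / [2]
  Insert 7 (step 3): P = [3, 7] / [6];  Q = [1, 3] / [2]
  Insert 9 (step 4): P = [3, 7, 9] / [6];  Q = [1, 3, 4] / [2]
  Insert 4 (step 5): P = [3, 4, 9] / [6, 7];  Q = [1, 3, 4] / [2, 5]
  Insert 1 (step 6): P = [1, 4, 9] / [3, 7] / [6];  Q = [1, 3, 4] / [2, 5] / [6]
  Insert 5 (step 7): P = [1, 4, 5] / [3, 7, 9] / [6];  Q = [1, 3, 4] / [2, 5, 7] / [6]
  Insert 2 (step 8): P = [1, 2, 5] / [3, 4, 9] / [6, 7];  Q = [1, 3, 4] / [2, 5, 7] / [6, 8]
  Insert 8 (step 9): P = [1, 2, 5, 8] / [3, 4, 9] / [6, 7];  Q = [1, 3, 4, 9] / [2, 5, 7] / [6, 8]
Final shape: (4, 3, 2).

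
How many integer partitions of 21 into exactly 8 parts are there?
p(21, 8 parts) = 89

Partitions of n into exactly k parts are in bijection with partitions of n − k into at most k parts (subtract 1 from each part). So p(21, exactly 8) = p(13, parts ≤ 8). Computing via the recurrence p(m, j) = p(m, j−1) + p(m−j, j) gives 89.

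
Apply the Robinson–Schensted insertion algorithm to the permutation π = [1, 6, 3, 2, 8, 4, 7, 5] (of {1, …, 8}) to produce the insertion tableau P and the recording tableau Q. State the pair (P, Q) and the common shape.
P = [1, 2, 4, 5] / [3, 7] / [6, 8];  Q = [1, 2, 5, 7] / [3, 6] / [4, 8];  common shape = (4, 2, 2)

Row-insert the values π_1, π_2, … into P one at a time, bumping the leftmost entry strictly greater than the inserted value down to the next row. The recording tableau Q records, in position (i, j), the step at which that cell was added to P.
  Insert 1 (step 1): P = [1];  Q = [1]
  Insert 6 (step 2): P = [1, 6];  Q = [1, 2]
  Insert 3 (step 3): P = [1, 3] / [6];  Q = [1, 2] / [3]
  Insert 2 (step 4): P = [1, 2] / [3] / [6];  Q = [1, 2] / [3] / [4]
  Insert 8 (step 5): P = [1, 2, 8] / [3] / [6];  Q = [1, 2, 5] / [3] / [4]
  Insert 4 (step 6): P = [1, 2, 4] / [3, 8] / [6];  Q = [1, 2, 5] / [3, 6] / [4]
  Insert 7 (step 7): P = [1, 2, 4, 7] / [3, 8] / [6];  Q = [1, 2, 5, 7] / [3, 6] / [4]
  Insert 5 (step 8): P = [1, 2, 4, 5] / [3, 7] / [6, 8];  Q = [1, 2, 5, 7] / [3, 6] / [4, 8]
Final shape: (4, 2, 2).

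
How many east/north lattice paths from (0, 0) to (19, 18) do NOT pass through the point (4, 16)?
Number of paths = 17671972980

Total paths from (0, 0) to (19, 18): C(37, 19) = 17672631900. Paths through (4, 16): (paths (0, 0) → (4, 16)) × (paths (4, 16) → (19, 18)) = C(20, 4) · C(17, 15) = 4845 · 136 = 658920. Avoidance count = 17672631900 − 658920 = 17671972980.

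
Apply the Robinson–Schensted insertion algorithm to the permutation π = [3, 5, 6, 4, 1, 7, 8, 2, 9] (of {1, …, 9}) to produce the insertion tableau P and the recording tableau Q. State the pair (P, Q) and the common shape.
P = [1, 2, 6, 7, 8, 9] / [3, 4] / [5];  Q = [1, 2, 3, 6, 7, 9] / [4, 8] / [5];  common shape = (6, 2, 1)

Row-insert the values π_1, π_2, … into P one at a time, bumping the leftmost entry strictly greater than the inserted value down to the next row. The recording tableau Q records, in position (i, j), the step at which that cell was added to P.
  Insert 3 (step 1): P = [3];  Q = [1]
  Insert 5 (step 2): P = [3, 5];  Q = [1, 2]
  Insert 6 (step 3): P = [3, 5, 6];  Q = [1, 2, 3]
  Insert 4 (step 4): P = [3, 4, 6] / [5];  Q = [1, 2, 3] / [4]
  Insert 1 (step 5): P = [1, 4, 6] / [3] / [5];  Q = [1, 2, 3] / [4] / [5]
  Insert 7 (step 6): P = [1, 4, 6, 7] / [3] / [5];  Q = [1, 2, 3, 6] / [4] / [5]
  Insert 8 (step 7): P = [1, 4, 6, 7, 8] / [3] / [5];  Q = [1, 2, 3, 6, 7] / [4] / [5]
  Insert 2 (step 8): P = [1, 2, 6, 7, 8] / [3, 4] / [5];  Q = [1, 2, 3, 6, 7] / [4, 8] / [5]
  Insert 9 (step 9): P = [1, 2, 6, 7, 8, 9] / [3, 4] / [5];  Q = [1, 2, 3, 6, 7, 9] / [4, 8] / [5]
Final shape: (6, 2, 1).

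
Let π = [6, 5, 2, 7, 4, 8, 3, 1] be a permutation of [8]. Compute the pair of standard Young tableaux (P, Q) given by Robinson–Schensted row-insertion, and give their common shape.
P = [1, 3, 8] / [2, 7] / [4] / [5] / [6];  Q = [1, 4, 6] / [2, 5] / [3] / [7] / [8];  common shape = (3, 2, 1, 1, 1)

Row-insert the values π_1, π_2, … into P one at a time, bumping the leftmost entry strictly greater than the inserted value down to the next row. The recording tableau Q records, in position (i, j), the step at which that cell was added to P.
  Insert 6 (step 1): P = [6];  Q = [1]
  Insert 5 (step 2): P = [5] / [6];  Q = [1] / [2]
  Insert 2 (step 3): P = [2] / [5] / [6];  Q = [1] / [2] / [3]
  Insert 7 (step 4): P = [2, 7] / [5] / [6];  Q = [1, 4] / [2] / [3]
  Insert 4 (step 5): P = [2, 4] / [5, 7] / [6];  Q = [1, 4] / [2, 5] / [3]
  Insert 8 (step 6): P = [2, 4, 8] / [5, 7] / [6];  Q = [1, 4, 6] / [2, 5] / [3]
  Insert 3 (step 7): P = [2, 3, 8] / [4, 7] / [5] / [6];  Q = [1, 4, 6] / [2, 5] / [3] / [7]
  Insert 1 (step 8): P = [1, 3, 8] / [2, 7] / [4] / [5] / [6];  Q = [1, 4, 6] / [2, 5] / [3] / [7] / [8]
Final shape: (3, 2, 1, 1, 1).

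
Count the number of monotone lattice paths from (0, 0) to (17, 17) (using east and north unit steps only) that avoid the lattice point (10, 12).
Number of paths = 1821462588

Total paths from (0, 0) to (17, 17): C(34, 17) = 2333606220. Paths through (10, 12): (paths (0, 0) → (10, 12)) × (paths (10, 12) → (17, 17)) = C(22, 10) · C(12, 7) = 646646 · 792 = 512143632. Avoidance count = 2333606220 − 512143632 = 1821462588.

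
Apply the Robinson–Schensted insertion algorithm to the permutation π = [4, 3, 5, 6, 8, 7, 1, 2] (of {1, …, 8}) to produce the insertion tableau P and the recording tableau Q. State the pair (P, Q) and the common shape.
P = [1, 2, 6, 7] / [3, 5] / [4, 8];  Q = [1, 3, 4, 5] / [2, 6] / [7, 8];  common shape = (4, 2, 2)

Row-insert the values π_1, π_2, … into P one at a time, bumping the leftmost entry strictly greater than the inserted value down to the next row. The recording tableau Q records, in position (i, j), the step at which that cell was added to P.
  Insert 4 (step 1): P = [4];  Q = [1]
  Insert 3 (step 2): P = [3] / [4];  Q = [1] / [2]
  Insert 5 (step 3): P = [3, 5] / [4];  Q = [1, 3] / [2]
  Insert 6 (step 4): P = [3, 5, 6] / [4];  Q = [1, 3, 4] / [2]
  Insert 8 (step 5): P = [3, 5, 6, 8] / [4];  Q = [1, 3, 4, 5] / [2]
  Insert 7 (step 6): P = [3, 5, 6, 7] / [4, 8];  Q = [1, 3, 4, 5] / [2, 6]
  Insert 1 (step 7): P = [1, 5, 6, 7] / [3, 8] / [4];  Q = [1, 3, 4, 5] / [2, 6] / [7]
  Insert 2 (step 8): P = [1, 2, 6, 7] / [3, 5] / [4, 8];  Q = [1, 3, 4, 5] / [2, 6] / [7, 8]
Final shape: (4, 2, 2).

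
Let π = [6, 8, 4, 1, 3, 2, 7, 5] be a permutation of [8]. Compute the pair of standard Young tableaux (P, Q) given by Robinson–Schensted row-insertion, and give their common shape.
P = [1, 2, 5] / [3, 7] / [4, 8] / [6];  Q = [1, 2, 7] / [3, 5] / [4, 8] / [6];  common shape = (3, 2, 2, 1)

Row-insert the values π_1, π_2, … into P one at a time, bumping the leftmost entry strictly greater than the inserted value down to the next row. The recording tableau Q records, in position (i, j), the step at which that cell was added to P.
  Insert 6 (step 1): P = [6];  Q = [1]
  Insert 8 (step 2): P = [6, 8];  Q = [1, 2]
  Insert 4 (step 3): P = [4, 8] / [6];  Q = [1, 2] / [3]
  Insert 1 (step 4): P = [1, 8] / [4] / [6];  Q = [1, 2] / [3] / [4]
  Insert 3 (step 5): P = [1, 3] / [4, 8] / [6];  Q = [1, 2] / [3, 5] / [4]
  Insert 2 (step 6): P = [1, 2] / [3, 8] / [4] / [6];  Q = [1, 2] / [3, 5] / [4] / [6]
  Insert 7 (step 7): P = [1, 2, 7] / [3, 8] / [4] / [6];  Q = [1, 2, 7] / [3, 5] / [4] / [6]
  Insert 5 (step 8): P = [1, 2, 5] / [3, 7] / [4, 8] / [6];  Q = [1, 2, 7] / [3, 5] / [4, 8] / [6]
Final shape: (3, 2, 2, 1).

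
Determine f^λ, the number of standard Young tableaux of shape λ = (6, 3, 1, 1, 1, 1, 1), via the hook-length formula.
# SYT of shape (6, 3, 1, 1, 1, 1, 1) = 21021

Hook-length formula: f^λ = n! / Π hook(c), product over all cells c of the Young diagram. For λ = (6, 3, 1, 1, 1, 1, 1), n = 14 boxes. Hook lengths by row (left-to-right, top-to-bottom): [12, 6, 5, 3, 2, 1]; [8, 2, 1]; [5]; [4]; [3]; [2]; [1]. Product of hooks = 4147200. So f^λ = 14! / 4147200 = 87178291200 / 4147200 = 21021.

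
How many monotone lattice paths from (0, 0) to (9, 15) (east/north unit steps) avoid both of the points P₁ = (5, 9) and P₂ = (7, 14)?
Number of paths = 664370

Inclusion–exclusion. Total paths: C(24, 9) = 1307504. Through P₁: C(14, 5)·C(10, 4) = 420420. Through P₂: C(21, 7)·C(3, 2) = 348840. Since P₁ is strictly southwest of P₂, a monotone path through both must visit P₁ then P₂; paths through both = C(14, 5)·C(7, 2)·C(3, 2) = 126126. Avoid both = 1307504 − 420420 − 348840 + 126126 = 664370.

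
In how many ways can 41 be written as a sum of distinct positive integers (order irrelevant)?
q(41) = 1260

A partition into distinct parts is a strictly decreasing sequence summing to n. The recurrence d(n, m) = d(n, m−1) + d(n−m, m−1) (use part m at most once) with q(n) = d(n, n) gives q(41) = 1260. (Euler's theorem: # distinct-part partitions = # odd-part partitions.)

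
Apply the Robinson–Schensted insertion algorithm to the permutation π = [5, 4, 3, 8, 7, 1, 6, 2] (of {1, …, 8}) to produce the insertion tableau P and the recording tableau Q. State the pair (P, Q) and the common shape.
P = [1, 2] / [3, 6] / [4, 7] / [5, 8];  Q = [1, 4] / [2, 5] / [3, 7] / [6, 8];  common shape = (2, 2, 2, 2)

Row-insert the values π_1, π_2, … into P one at a time, bumping the leftmost entry strictly greater than the inserted value down to the next row. The recording tableau Q records, in position (i, j), the step at which that cell was added to P.
  Insert 5 (step 1): P = [5];  Q = [1]
  Insert 4 (step 2): P = [4] / [5];  Q = [1] / [2]
  Insert 3 (step 3): P = [3] / [4] / [5];  Q = [1] / [2] / [3]
  Insert 8 (step 4): P = [3, 8] / [4] / [5];  Q = [1, 4] / [2] / [3]
  Insert 7 (step 5): P = [3, 7] / [4, 8] / [5];  Q = [1, 4] / [2, 5] / [3]
  Insert 1 (step 6): P = [1, 7] / [3, 8] / [4] / [5];  Q = [1, 4] / [2, 5] / [3] / [6]
  Insert 6 (step 7): P = [1, 6] / [3, 7] / [4, 8] / [5];  Q = [1, 4] / [2, 5] / [3, 7] / [6]
  Insert 2 (step 8): P = [1, 2] / [3, 6] / [4, 7] / [5, 8];  Q = [1, 4] / [2, 5] / [3, 7] / [6, 8]
Final shape: (2, 2, 2, 2).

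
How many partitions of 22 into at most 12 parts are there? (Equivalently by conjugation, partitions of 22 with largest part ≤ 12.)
p(22, parts ≤ 12) = 905

Use the recurrence p(n, m) = p(n, m−1) + p(n−m, m): either the largest part is < m (count p(n, m−1)) or the largest part is exactly m (remove one copy of m, count p(n−m, m)). With p(0, ·) = 1 this gives p(22, parts ≤ 12) = 905. (By conjugating Young diagrams, this also counts partitions of 22 into at most 12 parts.)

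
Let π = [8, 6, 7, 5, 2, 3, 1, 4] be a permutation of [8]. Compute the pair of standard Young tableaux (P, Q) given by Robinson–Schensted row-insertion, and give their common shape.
P = [1, 3, 4] / [2, 7] / [5] / [6] / [8];  Q = [1, 3, 8] / [2, 6] / [4] / [5] / [7];  common shape = (3, 2, 1, 1, 1)

Row-insert the values π_1, π_2, … into P one at a time, bumping the leftmost entry strictly greater than the inserted value down to the next row. The recording tableau Q records, in position (i, j), the step at which that cell was added to P.
  Insert 8 (step 1): P = [8];  Q = [1]
  Insert 6 (step 2): P = [6] / [8];  Q = [1] / [2]
  Insert 7 (step 3): P = [6, 7] / [8];  Q = [1, 3] / [2]
  Insert 5 (step 4): P = [5, 7] / [6] / [8];  Q = [1, 3] / [2] / [4]
  Insert 2 (step 5): P = [2, 7] / [5] / [6] / [8];  Q = [1, 3] / [2] / [4] / [5]
  Insert 3 (step 6): P = [2, 3] / [5, 7] / [6] / [8];  Q = [1, 3] / [2, 6] / [4] / [5]
  Insert 1 (step 7): P = [1, 3] / [2, 7] / [5] / [6] / [8];  Q = [1, 3] / [2, 6] / [4] / [5] / [7]
  Insert 4 (step 8): P = [1, 3, 4] / [2, 7] / [5] / [6] / [8];  Q = [1, 3, 8] / [2, 6] / [4] / [5] / [7]
Final shape: (3, 2, 1, 1, 1).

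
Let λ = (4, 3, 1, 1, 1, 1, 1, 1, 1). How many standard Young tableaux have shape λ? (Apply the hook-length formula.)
# SYT of shape (4, 3, 1, 1, 1, 1, 1, 1, 1) = 6006

Hook-length formula: f^λ = n! / Π hook(c), product over all cells c of the Young diagram. For λ = (4, 3, 1, 1, 1, 1, 1, 1, 1), n = 14 boxes. Hook lengths by row (left-to-right, top-to-bottom): [12, 4, 3, 1]; [10, 2, 1]; [7]; [6]; [5]; [4]; [3]; [2]; [1]. Product of hooks = 14515200. So f^λ = 14! / 14515200 = 87178291200 / 14515200 = 6006.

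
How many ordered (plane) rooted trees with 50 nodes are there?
C_49 = 509552245179617138054608572

These ordered rooted trees are counted by the Catalan number C_n = (1/(n + 1)) · C(2n, n). For n = 49: C_49 = (1/50) · C(98, 49) = 25477612258980856902730428600/50 = 509552245179617138054608572.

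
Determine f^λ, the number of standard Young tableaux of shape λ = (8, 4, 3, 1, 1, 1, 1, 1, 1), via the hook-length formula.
# SYT of shape (8, 4, 3, 1, 1, 1, 1, 1, 1) = 180032125

Hook-length formula: f^λ = n! / Π hook(c), product over all cells c of the Young diagram. For λ = (8, 4, 3, 1, 1, 1, 1, 1, 1), n = 21 boxes. Hook lengths by row (left-to-right, top-to-bottom): [16, 9, 8, 6, 4, 3, 2, 1]; [11, 4, 3, 1]; [9, 2, 1]; [6]; [5]; [4]; [3]; [2]; [1]. Product of hooks = 283787919360. So f^λ = 21! / 283787919360 = 51090942171709440000 / 283787919360 = 180032125.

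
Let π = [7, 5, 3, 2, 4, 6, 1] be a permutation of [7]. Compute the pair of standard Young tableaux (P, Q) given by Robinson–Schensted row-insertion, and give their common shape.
P = [1, 4, 6] / [2] / [3] / [5] / [7];  Q = [1, 5, 6] / [2] / [3] / [4] / [7];  common shape = (3, 1, 1, 1, 1)

Row-insert the values π_1, π_2, … into P one at a time, bumping the leftmost entry strictly greater than the inserted value down to the next row. The recording tableau Q records, in position (i, j), the step at which that cell was added to P.
  Insert 7 (step 1): P = [7];  Q = [1]
  Insert 5 (step 2): P = [5] / [7];  Q = [1] / [2]
  Insert 3 (step 3): P = [3] / [5] / [7];  Q = [1] / [2] / [3]
  Insert 2 (step 4): P = [2] / [3] / [5] / [7];  Q = [1] / [2] / [3] / [4]
  Insert 4 (step 5): P = [2, 4] / [3] / [5] / [7];  Q = [1, 5] / [2] / [3] / [4]
  Insert 6 (step 6): P = [2, 4, 6] / [3] / [5] / [7];  Q = [1, 5, 6] / [2] / [3] / [4]
  Insert 1 (step 7): P = [1, 4, 6] / [2] / [3] / [5] / [7];  Q = [1, 5, 6] / [2] / [3] / [4] / [7]
Final shape: (3, 1, 1, 1, 1).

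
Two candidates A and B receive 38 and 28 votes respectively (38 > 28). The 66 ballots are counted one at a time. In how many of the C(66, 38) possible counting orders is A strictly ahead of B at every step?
Strict-lead orderings = 517212439858041200

Total orderings of the 66 votes with 38 for A: C(66, 38) = 3413602103063071920. By the Bertrand ballot formula (Cycle Lemma / reflection principle), the number of orderings in which A is strictly ahead of B throughout is (p − q)/(p + q) · C(p + q, p) = (38 − 28)/(38 + 28) · 3413602103063071920 = 517212439858041200.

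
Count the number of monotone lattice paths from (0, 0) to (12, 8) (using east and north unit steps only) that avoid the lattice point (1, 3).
Number of paths = 108498

Total paths from (0, 0) to (12, 8): C(20, 12) = 125970. Paths through (1, 3): (paths (0, 0) → (1, 3)) × (paths (1, 3) → (12, 8)) = C(4, 1) · C(16, 11) = 4 · 4368 = 17472. Avoidance count = 125970 − 17472 = 108498.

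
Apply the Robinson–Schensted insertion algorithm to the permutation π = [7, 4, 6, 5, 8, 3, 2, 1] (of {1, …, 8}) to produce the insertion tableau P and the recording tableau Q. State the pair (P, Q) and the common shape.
P = [1, 5, 8] / [2] / [3] / [4] / [6] / [7];  Q = [1, 3, 5] / [2] / [4] / [6] / [7] / [8];  common shape = (3, 1, 1, 1, 1, 1)

Row-insert the values π_1, π_2, … into P one at a time, bumping the leftmost entry strictly greater than the inserted value down to the next row. The recording tableau Q records, in position (i, j), the step at which that cell was added to P.
  Insert 7 (step 1): P = [7];  Q = [1]
  Insert 4 (step 2): P = [4] / [7];  Q = [1] / [2]
  Insert 6 (step 3): P = [4, 6] / [7];  Q = [1, 3] / [2]
  Insert 5 (step 4): P = [4, 5] / [6] / [7];  Q = [1, 3] / [2] / [4]
  Insert 8 (step 5): P = [4, 5, 8] / [6] / [7];  Q = [1, 3, 5] / [2] / [4]
  Insert 3 (step 6): P = [3, 5, 8] / [4] / [6] / [7];  Q = [1, 3, 5] / [2] / [4] / [6]
  Insert 2 (step 7): P = [2, 5, 8] / [3] / [4] / [6] / [7];  Q = [1, 3, 5] / [2] / [4] / [6] / [7]
  Insert 1 (step 8): P = [1, 5, 8] / [2] / [3] / [4] / [6] / [7];  Q = [1, 3, 5] / [2] / [4] / [6] / [7] / [8]
Final shape: (3, 1, 1, 1, 1, 1).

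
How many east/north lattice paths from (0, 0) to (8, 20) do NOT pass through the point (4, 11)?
Number of paths = 2132130

Total paths from (0, 0) to (8, 20): C(28, 8) = 3108105. Paths through (4, 11): (paths (0, 0) → (4, 11)) × (paths (4, 11) → (8, 20)) = C(15, 4) · C(13, 4) = 1365 · 715 = 975975. Avoidance count = 3108105 − 975975 = 2132130.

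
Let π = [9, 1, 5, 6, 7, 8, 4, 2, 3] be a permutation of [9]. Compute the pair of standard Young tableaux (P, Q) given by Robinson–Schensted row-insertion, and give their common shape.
P = [1, 2, 3, 7, 8] / [4, 6] / [5] / [9];  Q = [1, 3, 4, 5, 6] / [2, 9] / [7] / [8];  common shape = (5, 2, 1, 1)

Row-insert the values π_1, π_2, … into P one at a time, bumping the leftmost entry strictly greater than the inserted value down to the next row. The recording tableau Q records, in position (i, j), the step at which that cell was added to P.
  Insert 9 (step 1): P = [9];  Q = [1]
  Insert 1 (step 2): P = [1] / [9];  Q = [1] / [2]
  Insert 5 (step 3): P = [1, 5] / [9];  Q = [1, 3] / [2]
  Insert 6 (step 4): P = [1, 5, 6] / [9];  Q = [1, 3, 4] / [2]
  Insert 7 (step 5): P = [1, 5, 6, 7] / [9];  Q = [1, 3, 4, 5] / [2]
  Insert 8 (step 6): P = [1, 5, 6, 7, 8] / [9];  Q = [1, 3, 4, 5, 6] / [2]
  Insert 4 (step 7): P = [1, 4, 6, 7, 8] / [5] / [9];  Q = [1, 3, 4, 5, 6] / [2] / [7]
  Insert 2 (step 8): P = [1, 2, 6, 7, 8] / [4] / [5] / [9];  Q = [1, 3, 4, 5, 6] / [2] / [7] / [8]
  Insert 3 (step 9): P = [1, 2, 3, 7, 8] / [4, 6] / [5] / [9];  Q = [1, 3, 4, 5, 6] / [2, 9] / [7] / [8]
Final shape: (5, 2, 1, 1).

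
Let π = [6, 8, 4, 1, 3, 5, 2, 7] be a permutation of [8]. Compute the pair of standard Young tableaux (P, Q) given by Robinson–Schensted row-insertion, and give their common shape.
P = [1, 2, 5, 7] / [3, 8] / [4] / [6];  Q = [1, 2, 6, 8] / [3, 5] / [4] / [7];  common shape = (4, 2, 1, 1)

Row-insert the values π_1, π_2, … into P one at a time, bumping the leftmost entry strictly greater than the inserted value down to the next row. The recording tableau Q records, in position (i, j), the step at which that cell was added to P.
  Insert 6 (step 1): P = [6];  Q = [1]
  Insert 8 (step 2): P = [6, 8];  Q = [1, 2]
  Insert 4 (step 3): P = [4, 8] / [6];  Q = [1, 2] / [3]
  Insert 1 (step 4): P = [1, 8] / [4] / [6];  Q = [1, 2] / [3] / [4]
  Insert 3 (step 5): P = [1, 3] / [4, 8] / [6];  Q = [1, 2] / [3, 5] / [4]
  Insert 5 (step 6): P = [1, 3, 5] / [4, 8] / [6];  Q = [1, 2, 6] / [3, 5] / [4]
  Insert 2 (step 7): P = [1, 2, 5] / [3, 8] / [4] / [6];  Q = [1, 2, 6] / [3, 5] / [4] / [7]
  Insert 7 (step 8): P = [1, 2, 5, 7] / [3, 8] / [4] / [6];  Q = [1, 2, 6, 8] / [3, 5] / [4] / [7]
Final shape: (4, 2, 1, 1).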